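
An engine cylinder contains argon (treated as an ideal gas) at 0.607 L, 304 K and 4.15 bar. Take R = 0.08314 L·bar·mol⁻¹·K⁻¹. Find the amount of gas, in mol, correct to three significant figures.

n ≈ 0.0997 mol

PV = nRT ⇒ n = PV/(RT) = (4.15 × 0.607) / (0.08314 × 304)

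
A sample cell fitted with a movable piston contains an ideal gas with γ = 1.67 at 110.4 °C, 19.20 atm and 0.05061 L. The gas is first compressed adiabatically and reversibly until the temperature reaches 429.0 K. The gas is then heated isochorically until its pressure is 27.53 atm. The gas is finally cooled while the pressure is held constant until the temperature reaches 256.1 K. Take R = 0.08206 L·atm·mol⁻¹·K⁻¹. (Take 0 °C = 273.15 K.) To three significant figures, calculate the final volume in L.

V₄ ≈ 0.0236 L

Convert: T₁ = 383.5 K.
Reversible adiabatic, γ = 1.67: P₂ = P₁·(T₂/T₁)^(γ/(γ−1)) = 25.38 atm; V₂ = V₁·(T₁/T₂)^(1/(γ−1)) = 0.04282 L.
Isochoric, so P/T is constant: V₃ = V₂; T₃ = T₂·(P₃/P₂) = 465.3 K.
P constant ⇒ V ∝ T: P₄ = P₃; V₄ = V₃·(T₄/T₃) = 0.02357 L.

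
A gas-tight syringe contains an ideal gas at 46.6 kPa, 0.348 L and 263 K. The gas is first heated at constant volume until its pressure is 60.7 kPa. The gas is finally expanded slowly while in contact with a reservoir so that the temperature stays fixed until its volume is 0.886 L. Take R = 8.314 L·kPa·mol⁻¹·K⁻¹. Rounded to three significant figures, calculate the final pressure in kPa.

Isochoric, so P/T is constant: V₂ = V₁; T₂ = T₁·(P₂/P₁) = 342.6 K.
T constant ⇒ Boyle's law P V = const: T₃ = T₂; P₃ = P₂·(V₂/V₃) = 23.84 kPa.

P₃ ≈ 23.8 kPa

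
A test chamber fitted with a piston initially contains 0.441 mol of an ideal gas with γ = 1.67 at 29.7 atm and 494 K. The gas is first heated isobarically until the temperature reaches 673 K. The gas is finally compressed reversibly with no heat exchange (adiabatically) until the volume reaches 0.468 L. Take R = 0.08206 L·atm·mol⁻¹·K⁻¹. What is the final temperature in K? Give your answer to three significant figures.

T₃ ≈ 980 K

From PV = nRT: V₁ = nRT₁/P₁ = 0.6019 L.
Isobaric, so V/T is constant: P₂ = P₁; V₂ = V₁·(T₂/T₁) = 0.8200 L.
Adiabatic (γ = 1.67), T V^(γ−1) and P V^γ constant: T₃ = T₂·(V₂/V₃)^(γ−1) = 980.0 K; P₃ = P₂·(V₂/V₃)^γ = 75.78 atm.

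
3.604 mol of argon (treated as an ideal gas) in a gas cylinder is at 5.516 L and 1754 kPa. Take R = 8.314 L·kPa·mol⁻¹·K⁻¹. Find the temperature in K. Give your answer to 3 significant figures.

PV = nRT ⇒ T = PV/(nR) = (1754 × 5.516) / (3.604 × 8.314)

T ≈ 323 K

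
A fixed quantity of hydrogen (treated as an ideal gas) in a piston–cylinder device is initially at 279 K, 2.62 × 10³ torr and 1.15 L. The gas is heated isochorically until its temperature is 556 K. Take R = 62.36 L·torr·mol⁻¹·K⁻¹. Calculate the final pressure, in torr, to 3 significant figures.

P₂ ≈ 5.22e+03 torr

V constant ⇒ P ∝ T: V₂ = V₁; P₂ = P₁·(T₂/T₁) = 5221 torr.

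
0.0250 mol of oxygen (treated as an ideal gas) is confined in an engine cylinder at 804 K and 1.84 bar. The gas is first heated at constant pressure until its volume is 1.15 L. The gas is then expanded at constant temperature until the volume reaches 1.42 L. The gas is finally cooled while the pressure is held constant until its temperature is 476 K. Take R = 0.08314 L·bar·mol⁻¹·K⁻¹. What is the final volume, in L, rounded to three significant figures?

V₄ ≈ 0.664 L

From PV = nRT: V₁ = nRT₁/P₁ = 0.9082 L.
P constant ⇒ V ∝ T: P₂ = P₁; T₂ = T₁·(V₂/V₁) = 1018 K.
Isothermal, so P V is constant: T₃ = T₂; P₃ = P₂·(V₂/V₃) = 1.490 bar.
Isobaric, so V/T is constant: P₄ = P₃; V₄ = V₃·(T₄/T₃) = 0.6639 L.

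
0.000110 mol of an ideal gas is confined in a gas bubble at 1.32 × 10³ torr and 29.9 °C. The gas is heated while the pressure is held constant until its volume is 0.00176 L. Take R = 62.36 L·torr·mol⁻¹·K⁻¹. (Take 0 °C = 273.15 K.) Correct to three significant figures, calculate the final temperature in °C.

Convert: T₁ = 303.0 K.
From PV = nRT: V₁ = nRT₁/P₁ = 0.001575 L.
Isobaric, so V/T is constant: P₂ = P₁; T₂ = T₁·(V₂/V₁) = 338.7 K.

T₂ ≈ 65.5 °C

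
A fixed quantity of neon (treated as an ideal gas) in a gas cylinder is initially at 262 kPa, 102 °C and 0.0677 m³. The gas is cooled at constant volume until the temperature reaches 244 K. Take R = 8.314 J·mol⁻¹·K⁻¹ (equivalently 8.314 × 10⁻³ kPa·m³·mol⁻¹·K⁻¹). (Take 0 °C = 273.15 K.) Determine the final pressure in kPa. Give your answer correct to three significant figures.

Convert: T₁ = 375.1 K.
Isochoric, so P/T is constant: V₂ = V₁; P₂ = P₁·(T₂/T₁) = 170.4 kPa.

P₂ ≈ 170 kPa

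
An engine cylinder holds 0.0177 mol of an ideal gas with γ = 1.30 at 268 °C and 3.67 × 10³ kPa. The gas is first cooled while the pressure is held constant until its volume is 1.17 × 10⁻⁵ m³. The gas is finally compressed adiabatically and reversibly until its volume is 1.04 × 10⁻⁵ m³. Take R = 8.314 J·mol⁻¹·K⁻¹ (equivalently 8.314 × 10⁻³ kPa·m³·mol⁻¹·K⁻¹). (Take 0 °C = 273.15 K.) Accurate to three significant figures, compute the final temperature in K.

T₃ ≈ 302 K

Convert: T₁ = 541.1 K.
From PV = nRT: V₁ = nRT₁/P₁ = 2.170e-05 m³.
P constant ⇒ V ∝ T: P₂ = P₁; T₂ = T₁·(V₂/V₁) = 291.8 K.
Adiabatic (γ = 1.30), T V^(γ−1) and P V^γ constant: T₃ = T₂·(V₂/V₃)^(γ−1) = 302.3 K; P₃ = P₂·(V₂/V₃)^γ = 4277 kPa.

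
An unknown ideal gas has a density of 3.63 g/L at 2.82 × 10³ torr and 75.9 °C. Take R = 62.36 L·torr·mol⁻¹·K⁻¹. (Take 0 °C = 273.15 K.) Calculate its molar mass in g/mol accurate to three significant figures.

ρ = PM/(RT) ⇒ M = ρRT/P = (3.63 × 62.36 × 349.0) / 2.82e+03

M ≈ 28.0 g/mol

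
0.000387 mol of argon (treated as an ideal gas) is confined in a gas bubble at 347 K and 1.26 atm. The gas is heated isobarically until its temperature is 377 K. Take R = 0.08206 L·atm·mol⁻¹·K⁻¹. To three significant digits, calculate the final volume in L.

V₂ ≈ 0.00950 L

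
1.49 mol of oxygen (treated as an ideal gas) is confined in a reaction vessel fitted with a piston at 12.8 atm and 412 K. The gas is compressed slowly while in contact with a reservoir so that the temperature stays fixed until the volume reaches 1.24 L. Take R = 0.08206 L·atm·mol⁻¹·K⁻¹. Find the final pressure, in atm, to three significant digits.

From PV = nRT: V₁ = nRT₁/P₁ = 3.936 L.
T constant ⇒ Boyle's law P V = const: T₂ = T₁; P₂ = P₁·(V₁/V₂) = 40.62 atm.

P₂ ≈ 40.6 atm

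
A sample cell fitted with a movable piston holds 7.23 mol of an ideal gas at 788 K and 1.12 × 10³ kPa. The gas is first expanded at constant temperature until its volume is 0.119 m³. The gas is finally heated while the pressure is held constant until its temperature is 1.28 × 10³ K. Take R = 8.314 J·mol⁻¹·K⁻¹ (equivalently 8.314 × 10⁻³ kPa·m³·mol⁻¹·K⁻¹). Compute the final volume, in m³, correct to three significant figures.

From PV = nRT: V₁ = nRT₁/P₁ = 0.04229 m³.
Isothermal, so P V is constant: T₂ = T₁; P₂ = P₁·(V₁/V₂) = 398.0 kPa.
Isobaric, so V/T is constant: P₃ = P₂; V₃ = V₂·(T₃/T₂) = 0.1933 m³.

V₃ ≈ 0.193 m³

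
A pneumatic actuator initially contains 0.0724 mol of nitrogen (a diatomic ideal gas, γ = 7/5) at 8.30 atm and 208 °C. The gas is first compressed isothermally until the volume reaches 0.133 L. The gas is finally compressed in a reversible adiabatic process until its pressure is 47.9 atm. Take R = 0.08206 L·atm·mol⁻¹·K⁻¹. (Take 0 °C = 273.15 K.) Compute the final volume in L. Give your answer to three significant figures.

Convert: T₁ = 481.1 K.
From PV = nRT: V₁ = nRT₁/P₁ = 0.3444 L.
Isothermal, so P V is constant: T₂ = T₁; P₂ = P₁·(V₁/V₂) = 21.49 atm.
Reversible adiabatic, γ = 7/5: T₃ = T₂·(P₃/P₂)^((γ−1)/γ) = 605.0 K; V₃ = V₂·(P₂/P₃)^(1/γ) = 0.07503 L.

V₃ ≈ 0.0750 L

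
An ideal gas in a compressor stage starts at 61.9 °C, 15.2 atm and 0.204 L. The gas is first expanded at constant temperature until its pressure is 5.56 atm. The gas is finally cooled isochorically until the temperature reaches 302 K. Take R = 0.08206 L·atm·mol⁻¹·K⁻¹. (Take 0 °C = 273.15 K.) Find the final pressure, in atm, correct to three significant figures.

Convert: T₁ = 335.0 K.
T constant ⇒ Boyle's law P V = const: T₂ = T₁; V₂ = V₁·(P₁/P₂) = 0.5577 L.
V constant ⇒ P ∝ T: V₃ = V₂; P₃ = P₂·(T₃/T₂) = 5.012 atm.

P₃ ≈ 5.01 atm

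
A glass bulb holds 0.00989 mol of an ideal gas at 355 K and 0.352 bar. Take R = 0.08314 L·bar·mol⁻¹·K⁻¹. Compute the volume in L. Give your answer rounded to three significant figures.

V ≈ 0.829 L

PV = nRT ⇒ V = nRT/P = (0.00989 × 0.08314 × 355) / 0.352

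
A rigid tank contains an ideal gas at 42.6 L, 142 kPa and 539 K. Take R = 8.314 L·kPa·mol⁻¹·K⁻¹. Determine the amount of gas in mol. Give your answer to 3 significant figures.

n ≈ 1.35 mol

PV = nRT ⇒ n = PV/(RT) = (142 × 42.6) / (8.314 × 539)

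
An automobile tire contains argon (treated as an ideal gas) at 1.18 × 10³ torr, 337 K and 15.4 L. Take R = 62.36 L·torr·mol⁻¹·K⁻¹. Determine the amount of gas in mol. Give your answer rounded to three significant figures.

PV = nRT ⇒ n = PV/(RT) = (1.18e+03 × 15.4) / (62.36 × 337)

n ≈ 0.865 mol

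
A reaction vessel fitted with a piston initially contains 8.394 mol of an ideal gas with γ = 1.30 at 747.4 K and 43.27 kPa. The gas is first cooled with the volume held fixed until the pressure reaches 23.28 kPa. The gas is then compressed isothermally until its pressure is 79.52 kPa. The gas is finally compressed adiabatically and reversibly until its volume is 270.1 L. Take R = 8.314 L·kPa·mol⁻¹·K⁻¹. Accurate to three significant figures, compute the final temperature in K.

From PV = nRT: V₁ = nRT₁/P₁ = 1205 L.
V constant ⇒ P ∝ T: V₂ = V₁; T₂ = T₁·(P₂/P₁) = 402.1 K.
T constant ⇒ Boyle's law P V = const: T₃ = T₂; V₃ = V₂·(P₂/P₃) = 352.9 L.
Reversible adiabatic, γ = 1.30: T₄ = T₃·(V₃/V₄)^(γ−1) = 435.7 K; P₄ = P₃·(V₃/V₄)^γ = 112.6 kPa.

T₄ ≈ 436 K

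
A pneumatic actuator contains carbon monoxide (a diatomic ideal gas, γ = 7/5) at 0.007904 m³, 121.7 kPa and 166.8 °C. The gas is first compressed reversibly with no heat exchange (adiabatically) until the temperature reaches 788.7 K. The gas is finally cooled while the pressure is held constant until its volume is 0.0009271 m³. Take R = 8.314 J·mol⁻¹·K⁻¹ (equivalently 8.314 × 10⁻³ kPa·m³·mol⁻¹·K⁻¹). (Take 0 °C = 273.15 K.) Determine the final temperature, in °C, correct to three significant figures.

Convert: T₁ = 439.9 K.
Adiabatic (γ = 7/5), T V^(γ−1) and P V^γ constant: P₂ = P₁·(T₂/T₁)^(γ/(γ−1)) = 938.8 kPa; V₂ = V₁·(T₁/T₂)^(1/(γ−1)) = 0.001837 m³.
Isobaric, so V/T is constant: P₃ = P₂; T₃ = T₂·(V₃/V₂) = 398.1 K.

T₃ ≈ 125 °C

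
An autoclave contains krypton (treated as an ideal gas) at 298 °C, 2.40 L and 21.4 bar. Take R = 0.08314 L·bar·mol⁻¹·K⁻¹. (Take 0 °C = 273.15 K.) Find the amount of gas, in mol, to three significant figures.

n ≈ 1.08 mol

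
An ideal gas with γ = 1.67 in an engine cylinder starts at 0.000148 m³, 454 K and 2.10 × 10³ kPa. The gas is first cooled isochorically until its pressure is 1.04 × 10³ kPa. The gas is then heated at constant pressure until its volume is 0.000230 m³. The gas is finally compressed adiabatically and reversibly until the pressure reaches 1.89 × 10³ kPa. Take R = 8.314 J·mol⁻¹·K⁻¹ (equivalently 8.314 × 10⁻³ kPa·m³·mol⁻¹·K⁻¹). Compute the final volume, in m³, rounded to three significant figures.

V₄ ≈ 0.000161 m³

Isochoric, so P/T is constant: V₂ = V₁; T₂ = T₁·(P₂/P₁) = 224.8 K.
Isobaric, so V/T is constant: P₃ = P₂; T₃ = T₂·(V₃/V₂) = 349.4 K.
Reversible adiabatic, γ = 1.67: T₄ = T₃·(P₄/P₃)^((γ−1)/γ) = 444.0 K; V₄ = V₃·(P₃/P₄)^(1/γ) = 0.0001608 m³.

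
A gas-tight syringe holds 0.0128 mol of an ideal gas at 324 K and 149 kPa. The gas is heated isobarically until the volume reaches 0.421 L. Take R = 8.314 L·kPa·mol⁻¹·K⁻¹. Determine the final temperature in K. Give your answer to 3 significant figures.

From PV = nRT: V₁ = nRT₁/P₁ = 0.2314 L.
P constant ⇒ V ∝ T: P₂ = P₁; T₂ = T₁·(V₂/V₁) = 589.5 K.

T₂ ≈ 589 K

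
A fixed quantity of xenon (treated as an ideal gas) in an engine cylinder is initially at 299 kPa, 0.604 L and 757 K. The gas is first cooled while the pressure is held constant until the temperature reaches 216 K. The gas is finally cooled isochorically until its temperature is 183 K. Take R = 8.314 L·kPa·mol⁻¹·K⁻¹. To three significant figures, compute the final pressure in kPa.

P₃ ≈ 253 kPa

Isobaric, so V/T is constant: P₂ = P₁; V₂ = V₁·(T₂/T₁) = 0.1723 L.
V constant ⇒ P ∝ T: V₃ = V₂; P₃ = P₂·(T₃/T₂) = 253.3 kPa.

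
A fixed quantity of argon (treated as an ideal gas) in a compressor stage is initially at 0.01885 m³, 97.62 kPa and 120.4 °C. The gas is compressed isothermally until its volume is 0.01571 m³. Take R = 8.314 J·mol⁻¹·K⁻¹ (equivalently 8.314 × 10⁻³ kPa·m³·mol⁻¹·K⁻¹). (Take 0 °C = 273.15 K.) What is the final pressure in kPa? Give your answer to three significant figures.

P₂ ≈ 117 kPa

Convert: T₁ = 393.5 K.
Isothermal, so P V is constant: T₂ = T₁; P₂ = P₁·(V₁/V₂) = 117.1 kPa.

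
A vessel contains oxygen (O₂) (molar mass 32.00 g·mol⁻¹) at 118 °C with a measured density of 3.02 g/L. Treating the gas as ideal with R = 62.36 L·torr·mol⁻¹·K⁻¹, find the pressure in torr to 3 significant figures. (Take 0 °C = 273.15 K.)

P ≈ 2.30e+03 torr

ρ = PM/(RT) ⇒ P = ρRT/M = (3.02 × 62.36 × 391.1) / 32.00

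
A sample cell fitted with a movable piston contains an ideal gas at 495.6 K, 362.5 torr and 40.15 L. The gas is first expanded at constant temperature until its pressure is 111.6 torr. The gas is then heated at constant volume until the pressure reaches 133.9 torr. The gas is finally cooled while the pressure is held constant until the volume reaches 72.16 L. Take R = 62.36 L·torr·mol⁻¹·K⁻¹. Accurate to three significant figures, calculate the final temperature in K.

Isothermal, so P V is constant: T₂ = T₁; V₂ = V₁·(P₁/P₂) = 130.4 L.
Isochoric, so P/T is constant: V₃ = V₂; T₃ = T₂·(P₃/P₂) = 594.6 K.
P constant ⇒ V ∝ T: P₄ = P₃; T₄ = T₃·(V₄/V₃) = 329.0 K.

T₄ ≈ 329 K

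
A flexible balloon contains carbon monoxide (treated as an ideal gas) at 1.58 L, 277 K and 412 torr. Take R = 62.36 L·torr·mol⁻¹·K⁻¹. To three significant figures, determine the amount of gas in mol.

n ≈ 0.0377 mol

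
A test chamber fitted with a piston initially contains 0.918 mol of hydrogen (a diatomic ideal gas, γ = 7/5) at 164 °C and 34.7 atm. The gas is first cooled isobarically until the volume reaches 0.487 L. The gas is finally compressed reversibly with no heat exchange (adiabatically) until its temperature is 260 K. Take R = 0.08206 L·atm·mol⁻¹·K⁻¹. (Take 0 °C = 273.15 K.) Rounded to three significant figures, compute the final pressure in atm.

P₃ ≈ 58.2 atm

Convert: T₁ = 437.1 K.
From PV = nRT: V₁ = nRT₁/P₁ = 0.9490 L.
P constant ⇒ V ∝ T: P₂ = P₁; T₂ = T₁·(V₂/V₁) = 224.3 K.
Reversible adiabatic, γ = 7/5: P₃ = P₂·(T₃/T₂)^(γ/(γ−1)) = 58.16 atm; V₃ = V₂·(T₂/T₃)^(1/(γ−1)) = 0.3367 L.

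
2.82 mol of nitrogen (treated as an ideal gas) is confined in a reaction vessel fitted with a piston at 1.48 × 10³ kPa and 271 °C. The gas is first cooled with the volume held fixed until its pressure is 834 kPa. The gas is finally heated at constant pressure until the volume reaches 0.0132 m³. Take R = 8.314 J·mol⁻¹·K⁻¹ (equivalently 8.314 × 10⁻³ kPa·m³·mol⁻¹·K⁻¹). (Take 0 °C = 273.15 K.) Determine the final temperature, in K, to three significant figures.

T₃ ≈ 470 K

Convert: T₁ = 544.1 K.
From PV = nRT: V₁ = nRT₁/P₁ = 0.008620 m³.
Isochoric, so P/T is constant: V₂ = V₁; T₂ = T₁·(P₂/P₁) = 306.6 K.
P constant ⇒ V ∝ T: P₃ = P₂; T₃ = T₂·(V₃/V₂) = 469.5 K.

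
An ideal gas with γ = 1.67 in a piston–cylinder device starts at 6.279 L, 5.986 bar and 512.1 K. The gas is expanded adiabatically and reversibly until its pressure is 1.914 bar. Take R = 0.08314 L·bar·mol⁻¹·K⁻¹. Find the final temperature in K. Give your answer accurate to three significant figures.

Reversible adiabatic, γ = 1.67: T₂ = T₁·(P₂/P₁)^((γ−1)/γ) = 324.1 K; V₂ = V₁·(P₁/P₂)^(1/γ) = 12.43 L.

T₂ ≈ 324 K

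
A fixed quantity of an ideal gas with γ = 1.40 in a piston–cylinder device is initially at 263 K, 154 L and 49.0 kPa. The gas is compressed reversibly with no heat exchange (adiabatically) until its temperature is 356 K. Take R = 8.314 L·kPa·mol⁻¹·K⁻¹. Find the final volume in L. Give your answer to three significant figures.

Adiabatic (γ = 1.40), T V^(γ−1) and P V^γ constant: P₂ = P₁·(T₂/T₁)^(γ/(γ−1)) = 141.4 kPa; V₂ = V₁·(T₁/T₂)^(1/(γ−1)) = 72.24 L.

V₂ ≈ 72.2 L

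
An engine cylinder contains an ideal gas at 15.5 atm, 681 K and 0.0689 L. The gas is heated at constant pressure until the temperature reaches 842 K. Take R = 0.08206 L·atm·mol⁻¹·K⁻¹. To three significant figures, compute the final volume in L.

P constant ⇒ V ∝ T: P₂ = P₁; V₂ = V₁·(T₂/T₁) = 0.08519 L.

V₂ ≈ 0.0852 L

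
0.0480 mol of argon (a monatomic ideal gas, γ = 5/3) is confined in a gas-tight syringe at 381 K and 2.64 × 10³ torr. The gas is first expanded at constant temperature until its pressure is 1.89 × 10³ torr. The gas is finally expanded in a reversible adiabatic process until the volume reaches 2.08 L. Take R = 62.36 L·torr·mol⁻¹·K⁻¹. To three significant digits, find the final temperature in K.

T₃ ≈ 167 K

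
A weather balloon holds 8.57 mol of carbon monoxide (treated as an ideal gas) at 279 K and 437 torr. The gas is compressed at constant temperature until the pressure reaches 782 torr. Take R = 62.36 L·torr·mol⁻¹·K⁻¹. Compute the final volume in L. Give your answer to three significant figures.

V₂ ≈ 191 L

From PV = nRT: V₁ = nRT₁/P₁ = 341.2 L.
Isothermal, so P V is constant: T₂ = T₁; V₂ = V₁·(P₁/P₂) = 190.7 L.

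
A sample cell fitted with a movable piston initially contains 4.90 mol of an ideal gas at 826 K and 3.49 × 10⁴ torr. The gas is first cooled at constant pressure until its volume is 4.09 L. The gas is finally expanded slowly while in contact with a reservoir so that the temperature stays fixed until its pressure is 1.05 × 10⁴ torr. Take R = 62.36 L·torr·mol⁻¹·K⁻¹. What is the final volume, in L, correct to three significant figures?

From PV = nRT: V₁ = nRT₁/P₁ = 7.232 L.
Isobaric, so V/T is constant: P₂ = P₁; T₂ = T₁·(V₂/V₁) = 467.1 K.
Isothermal, so P V is constant: T₃ = T₂; V₃ = V₂·(P₂/P₃) = 13.59 L.

V₃ ≈ 13.6 L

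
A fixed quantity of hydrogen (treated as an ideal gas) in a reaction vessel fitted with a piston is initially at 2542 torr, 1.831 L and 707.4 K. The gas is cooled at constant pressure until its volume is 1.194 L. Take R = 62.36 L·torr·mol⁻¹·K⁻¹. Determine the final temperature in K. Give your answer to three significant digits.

Isobaric, so V/T is constant: P₂ = P₁; T₂ = T₁·(V₂/V₁) = 461.3 K.

T₂ ≈ 461 K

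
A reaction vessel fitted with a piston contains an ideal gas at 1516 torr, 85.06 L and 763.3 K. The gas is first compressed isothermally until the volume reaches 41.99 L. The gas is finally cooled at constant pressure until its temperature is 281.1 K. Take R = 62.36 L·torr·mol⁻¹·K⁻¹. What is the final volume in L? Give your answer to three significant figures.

Isothermal, so P V is constant: T₂ = T₁; P₂ = P₁·(V₁/V₂) = 3071 torr.
P constant ⇒ V ∝ T: P₃ = P₂; V₃ = V₂·(T₃/T₂) = 15.46 L.

V₃ ≈ 15.5 L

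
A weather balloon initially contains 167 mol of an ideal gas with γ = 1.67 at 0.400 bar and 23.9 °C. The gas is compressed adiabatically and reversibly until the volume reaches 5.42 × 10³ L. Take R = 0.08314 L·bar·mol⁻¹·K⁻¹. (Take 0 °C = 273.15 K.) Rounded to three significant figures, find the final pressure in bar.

P₂ ≈ 1.17 bar

Convert: T₁ = 297.0 K.
From PV = nRT: V₁ = nRT₁/P₁ = 1.031e+04 L.
Adiabatic (γ = 1.67), T V^(γ−1) and P V^γ constant: T₂ = T₁·(V₁/V₂)^(γ−1) = 457.0 K; P₂ = P₁·(V₁/V₂)^γ = 1.171 bar.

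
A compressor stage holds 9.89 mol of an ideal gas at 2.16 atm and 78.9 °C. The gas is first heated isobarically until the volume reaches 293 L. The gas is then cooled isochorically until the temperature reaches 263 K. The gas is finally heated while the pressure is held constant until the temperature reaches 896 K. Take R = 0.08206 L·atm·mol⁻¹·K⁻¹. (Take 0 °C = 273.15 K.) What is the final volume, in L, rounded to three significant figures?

Convert: T₁ = 352.0 K.
From PV = nRT: V₁ = nRT₁/P₁ = 132.3 L.
P constant ⇒ V ∝ T: P₂ = P₁; T₂ = T₁·(V₂/V₁) = 779.8 K.
Isochoric, so P/T is constant: V₃ = V₂; P₃ = P₂·(T₃/T₂) = 0.7285 atm.
P constant ⇒ V ∝ T: P₄ = P₃; V₄ = V₃·(T₄/T₃) = 998.2 L.

V₄ ≈ 998 L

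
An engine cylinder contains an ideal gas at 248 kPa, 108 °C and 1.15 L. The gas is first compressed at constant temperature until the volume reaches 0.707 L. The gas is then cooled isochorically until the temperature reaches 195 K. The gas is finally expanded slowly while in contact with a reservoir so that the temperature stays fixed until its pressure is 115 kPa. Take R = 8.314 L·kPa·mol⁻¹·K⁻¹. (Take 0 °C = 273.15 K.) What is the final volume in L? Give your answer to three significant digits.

Convert: T₁ = 381.1 K.
T constant ⇒ Boyle's law P V = const: T₂ = T₁; P₂ = P₁·(V₁/V₂) = 403.4 kPa.
Isochoric, so P/T is constant: V₃ = V₂; P₃ = P₂·(T₃/T₂) = 206.4 kPa.
Isothermal, so P V is constant: T₄ = T₃; V₄ = V₃·(P₃/P₄) = 1.269 L.

V₄ ≈ 1.27 L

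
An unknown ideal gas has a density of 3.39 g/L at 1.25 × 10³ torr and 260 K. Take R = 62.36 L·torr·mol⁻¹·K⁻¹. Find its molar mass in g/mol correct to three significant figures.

ρ = PM/(RT) ⇒ M = ρRT/P = (3.39 × 62.36 × 260.0) / 1.25e+03

M ≈ 44.0 g/mol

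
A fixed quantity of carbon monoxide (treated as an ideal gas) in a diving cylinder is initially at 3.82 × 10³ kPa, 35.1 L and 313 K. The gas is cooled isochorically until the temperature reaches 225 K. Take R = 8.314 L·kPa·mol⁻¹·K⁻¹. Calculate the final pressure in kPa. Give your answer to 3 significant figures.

P₂ ≈ 2.75e+03 kPa

Isochoric, so P/T is constant: V₂ = V₁; P₂ = P₁·(T₂/T₁) = 2746 kPa.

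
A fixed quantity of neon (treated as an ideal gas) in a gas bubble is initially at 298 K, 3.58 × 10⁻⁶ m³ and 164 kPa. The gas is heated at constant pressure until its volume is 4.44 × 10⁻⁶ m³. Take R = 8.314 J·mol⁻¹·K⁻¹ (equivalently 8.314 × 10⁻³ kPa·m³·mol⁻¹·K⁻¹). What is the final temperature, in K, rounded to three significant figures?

T₂ ≈ 370 K

Isobaric, so V/T is constant: P₂ = P₁; T₂ = T₁·(V₂/V₁) = 369.6 K.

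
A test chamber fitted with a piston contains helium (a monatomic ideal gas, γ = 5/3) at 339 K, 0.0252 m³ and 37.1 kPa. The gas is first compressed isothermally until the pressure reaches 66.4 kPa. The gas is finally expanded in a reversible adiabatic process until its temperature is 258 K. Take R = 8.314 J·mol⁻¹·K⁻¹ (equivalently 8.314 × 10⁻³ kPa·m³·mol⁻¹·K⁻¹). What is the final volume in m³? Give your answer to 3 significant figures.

V₃ ≈ 0.0212 m³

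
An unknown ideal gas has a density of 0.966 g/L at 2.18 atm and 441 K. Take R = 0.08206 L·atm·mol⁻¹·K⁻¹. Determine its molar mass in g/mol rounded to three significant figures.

ρ = PM/(RT) ⇒ M = ρRT/P = (0.966 × 0.08206 × 441.0) / 2.18

M ≈ 16.0 g/mol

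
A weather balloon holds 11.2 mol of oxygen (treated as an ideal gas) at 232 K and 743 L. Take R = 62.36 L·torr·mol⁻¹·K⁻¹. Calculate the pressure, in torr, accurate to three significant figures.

PV = nRT ⇒ P = nRT/V = (11.2 × 62.36 × 232) / 743

P ≈ 218 torr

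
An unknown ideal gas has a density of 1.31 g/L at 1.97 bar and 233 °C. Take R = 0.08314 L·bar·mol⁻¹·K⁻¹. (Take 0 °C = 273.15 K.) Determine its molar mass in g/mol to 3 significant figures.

M ≈ 28.0 g/mol

ρ = PM/(RT) ⇒ M = ρRT/P = (1.31 × 0.08314 × 506.1) / 1.97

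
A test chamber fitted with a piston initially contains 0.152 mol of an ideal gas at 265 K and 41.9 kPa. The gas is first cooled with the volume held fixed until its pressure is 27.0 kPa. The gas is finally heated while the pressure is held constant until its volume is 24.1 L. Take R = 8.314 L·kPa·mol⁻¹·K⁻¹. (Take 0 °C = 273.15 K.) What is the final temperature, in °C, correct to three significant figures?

From PV = nRT: V₁ = nRT₁/P₁ = 7.993 L.
Isochoric, so P/T is constant: V₂ = V₁; T₂ = T₁·(P₂/P₁) = 170.8 K.
P constant ⇒ V ∝ T: P₃ = P₂; T₃ = T₂·(V₃/V₂) = 514.9 K.

T₃ ≈ 242 °C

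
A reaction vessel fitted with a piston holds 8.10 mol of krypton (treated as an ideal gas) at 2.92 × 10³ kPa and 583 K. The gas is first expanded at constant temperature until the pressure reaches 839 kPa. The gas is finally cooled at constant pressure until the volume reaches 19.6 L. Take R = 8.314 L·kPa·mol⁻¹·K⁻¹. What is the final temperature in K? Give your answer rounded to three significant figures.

From PV = nRT: V₁ = nRT₁/P₁ = 13.45 L.
Isothermal, so P V is constant: T₂ = T₁; V₂ = V₁·(P₁/P₂) = 46.80 L.
P constant ⇒ V ∝ T: P₃ = P₂; T₃ = T₂·(V₃/V₂) = 244.2 K.

T₃ ≈ 244 K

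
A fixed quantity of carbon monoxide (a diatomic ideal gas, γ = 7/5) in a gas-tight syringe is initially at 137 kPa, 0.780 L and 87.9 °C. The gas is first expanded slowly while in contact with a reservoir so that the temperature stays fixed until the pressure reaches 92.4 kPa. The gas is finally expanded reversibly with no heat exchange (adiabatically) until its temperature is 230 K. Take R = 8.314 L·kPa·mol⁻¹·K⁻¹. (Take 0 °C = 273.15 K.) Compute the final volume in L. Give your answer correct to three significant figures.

V₃ ≈ 3.57 L

Convert: T₁ = 361.0 K.
T constant ⇒ Boyle's law P V = const: T₂ = T₁; V₂ = V₁·(P₁/P₂) = 1.156 L.
Reversible adiabatic, γ = 7/5: P₃ = P₂·(T₃/T₂)^(γ/(γ−1)) = 19.06 kPa; V₃ = V₂·(T₂/T₃)^(1/(γ−1)) = 3.571 L.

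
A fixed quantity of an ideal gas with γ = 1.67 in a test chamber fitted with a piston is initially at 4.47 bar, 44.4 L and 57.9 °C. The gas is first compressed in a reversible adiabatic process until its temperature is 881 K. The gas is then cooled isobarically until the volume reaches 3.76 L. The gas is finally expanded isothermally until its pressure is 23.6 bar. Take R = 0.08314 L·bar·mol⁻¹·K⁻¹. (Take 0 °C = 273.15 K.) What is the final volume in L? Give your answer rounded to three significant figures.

V₄ ≈ 8.17 L

Convert: T₁ = 331.0 K.
Adiabatic (γ = 1.67), T V^(γ−1) and P V^γ constant: P₂ = P₁·(T₂/T₁)^(γ/(γ−1)) = 51.27 bar; V₂ = V₁·(T₁/T₂)^(1/(γ−1)) = 10.30 L.
Isobaric, so V/T is constant: P₃ = P₂; T₃ = T₂·(V₃/V₂) = 321.5 K.
Isothermal, so P V is constant: T₄ = T₃; V₄ = V₃·(P₃/P₄) = 8.168 L.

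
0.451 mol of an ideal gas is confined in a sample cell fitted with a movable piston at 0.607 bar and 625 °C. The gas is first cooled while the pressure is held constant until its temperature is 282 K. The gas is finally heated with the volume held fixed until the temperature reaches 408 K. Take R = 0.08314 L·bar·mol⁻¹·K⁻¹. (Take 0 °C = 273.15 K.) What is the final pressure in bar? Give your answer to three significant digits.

Convert: T₁ = 898.1 K.
From PV = nRT: V₁ = nRT₁/P₁ = 55.48 L.
P constant ⇒ V ∝ T: P₂ = P₁; V₂ = V₁·(T₂/T₁) = 17.42 L.
Isochoric, so P/T is constant: V₃ = V₂; P₃ = P₂·(T₃/T₂) = 0.8782 bar.

P₃ ≈ 0.878 bar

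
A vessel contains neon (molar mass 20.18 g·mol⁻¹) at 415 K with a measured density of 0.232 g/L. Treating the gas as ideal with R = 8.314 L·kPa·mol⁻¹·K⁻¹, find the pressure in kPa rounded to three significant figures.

ρ = PM/(RT) ⇒ P = ρRT/M = (0.232 × 8.314 × 415.0) / 20.18

P ≈ 39.7 kPa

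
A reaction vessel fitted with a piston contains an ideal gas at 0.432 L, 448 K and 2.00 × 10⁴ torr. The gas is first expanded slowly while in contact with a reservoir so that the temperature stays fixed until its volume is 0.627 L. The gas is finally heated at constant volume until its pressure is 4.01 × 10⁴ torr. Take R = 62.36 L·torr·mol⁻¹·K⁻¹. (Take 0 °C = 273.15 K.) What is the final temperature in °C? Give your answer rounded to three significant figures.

T₃ ≈ 1.03e+03 °C

Isothermal, so P V is constant: T₂ = T₁; P₂ = P₁·(V₁/V₂) = 1.378e+04 torr.
V constant ⇒ P ∝ T: V₃ = V₂; T₃ = T₂·(P₃/P₂) = 1304 K.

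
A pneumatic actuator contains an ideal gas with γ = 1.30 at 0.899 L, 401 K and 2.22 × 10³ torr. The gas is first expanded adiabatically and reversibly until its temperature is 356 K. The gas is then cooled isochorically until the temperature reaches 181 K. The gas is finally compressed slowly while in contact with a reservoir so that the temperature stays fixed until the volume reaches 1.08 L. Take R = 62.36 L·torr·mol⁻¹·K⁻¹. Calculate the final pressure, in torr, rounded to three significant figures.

Reversible adiabatic, γ = 1.30: P₂ = P₁·(T₂/T₁)^(γ/(γ−1)) = 1325 torr; V₂ = V₁·(T₁/T₂)^(1/(γ−1)) = 1.337 L.
V constant ⇒ P ∝ T: V₃ = V₂; P₃ = P₂·(T₃/T₂) = 673.9 torr.
Isothermal, so P V is constant: T₄ = T₃; P₄ = P₃·(V₃/V₄) = 834.1 torr.

P₄ ≈ 834 torr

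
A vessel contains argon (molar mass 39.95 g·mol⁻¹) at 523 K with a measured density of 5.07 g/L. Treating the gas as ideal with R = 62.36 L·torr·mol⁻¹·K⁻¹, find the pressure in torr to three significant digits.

P ≈ 4.14e+03 torr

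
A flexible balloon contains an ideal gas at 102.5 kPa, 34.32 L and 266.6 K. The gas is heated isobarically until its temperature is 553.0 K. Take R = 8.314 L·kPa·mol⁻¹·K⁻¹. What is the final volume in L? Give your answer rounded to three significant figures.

V₂ ≈ 71.2 L

P constant ⇒ V ∝ T: P₂ = P₁; V₂ = V₁·(T₂/T₁) = 71.19 L.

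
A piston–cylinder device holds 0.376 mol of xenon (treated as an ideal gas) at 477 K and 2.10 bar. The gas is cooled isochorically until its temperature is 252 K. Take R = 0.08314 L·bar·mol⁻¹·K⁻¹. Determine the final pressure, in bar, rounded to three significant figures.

From PV = nRT: V₁ = nRT₁/P₁ = 7.101 L.
V constant ⇒ P ∝ T: V₂ = V₁; P₂ = P₁·(T₂/T₁) = 1.109 bar.

P₂ ≈ 1.11 bar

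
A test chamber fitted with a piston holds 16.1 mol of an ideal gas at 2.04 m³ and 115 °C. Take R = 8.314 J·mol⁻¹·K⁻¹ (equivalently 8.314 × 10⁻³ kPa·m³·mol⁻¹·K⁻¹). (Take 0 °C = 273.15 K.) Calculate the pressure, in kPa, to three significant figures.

P ≈ 25.5 kPa

Convert: T = 388.15 K.
PV = nRT ⇒ P = nRT/V = (16.1 × 8.314 × 10⁻³ × 388.15) / 2.04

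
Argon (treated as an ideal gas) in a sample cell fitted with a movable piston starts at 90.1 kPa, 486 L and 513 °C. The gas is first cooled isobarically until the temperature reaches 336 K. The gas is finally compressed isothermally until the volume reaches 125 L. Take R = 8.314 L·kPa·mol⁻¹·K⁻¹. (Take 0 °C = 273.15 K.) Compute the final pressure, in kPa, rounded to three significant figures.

Convert: T₁ = 786.1 K.
P constant ⇒ V ∝ T: P₂ = P₁; V₂ = V₁·(T₂/T₁) = 207.7 L.
T constant ⇒ Boyle's law P V = const: T₃ = T₂; P₃ = P₂·(V₂/V₃) = 149.7 kPa.

P₃ ≈ 150 kPa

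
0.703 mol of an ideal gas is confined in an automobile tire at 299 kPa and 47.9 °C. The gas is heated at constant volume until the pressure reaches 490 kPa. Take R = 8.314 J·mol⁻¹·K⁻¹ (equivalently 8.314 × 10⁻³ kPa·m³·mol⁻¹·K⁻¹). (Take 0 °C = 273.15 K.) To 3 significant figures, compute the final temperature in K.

Convert: T₁ = 321.0 K.
From PV = nRT: V₁ = nRT₁/P₁ = 0.006276 m³.
V constant ⇒ P ∝ T: V₂ = V₁; T₂ = T₁·(P₂/P₁) = 526.1 K.

T₂ ≈ 526 K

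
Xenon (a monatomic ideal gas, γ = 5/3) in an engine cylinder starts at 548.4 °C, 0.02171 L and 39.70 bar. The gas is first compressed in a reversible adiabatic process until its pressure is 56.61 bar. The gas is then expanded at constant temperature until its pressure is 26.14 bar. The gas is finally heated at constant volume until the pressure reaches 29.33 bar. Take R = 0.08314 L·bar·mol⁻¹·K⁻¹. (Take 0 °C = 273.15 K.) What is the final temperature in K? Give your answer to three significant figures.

T₄ ≈ 1.06e+03 K

Convert: T₁ = 821.5 K.
Adiabatic (γ = 5/3), T V^(γ−1) and P V^γ constant: T₂ = T₁·(P₂/P₁)^((γ−1)/γ) = 946.8 K; V₂ = V₁·(P₁/P₂)^(1/γ) = 0.01755 L.
T constant ⇒ Boyle's law P V = const: T₃ = T₂; V₃ = V₂·(P₂/P₃) = 0.03800 L.
Isochoric, so P/T is constant: V₄ = V₃; T₄ = T₃·(P₄/P₃) = 1062 K.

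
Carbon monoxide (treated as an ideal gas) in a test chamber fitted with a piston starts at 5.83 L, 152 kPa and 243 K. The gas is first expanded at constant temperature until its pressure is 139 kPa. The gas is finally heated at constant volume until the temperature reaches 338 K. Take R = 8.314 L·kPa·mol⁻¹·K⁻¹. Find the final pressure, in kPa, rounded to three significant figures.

T constant ⇒ Boyle's law P V = const: T₂ = T₁; V₂ = V₁·(P₁/P₂) = 6.375 L.
V constant ⇒ P ∝ T: V₃ = V₂; P₃ = P₂·(T₃/T₂) = 193.3 kPa.

P₃ ≈ 193 kPa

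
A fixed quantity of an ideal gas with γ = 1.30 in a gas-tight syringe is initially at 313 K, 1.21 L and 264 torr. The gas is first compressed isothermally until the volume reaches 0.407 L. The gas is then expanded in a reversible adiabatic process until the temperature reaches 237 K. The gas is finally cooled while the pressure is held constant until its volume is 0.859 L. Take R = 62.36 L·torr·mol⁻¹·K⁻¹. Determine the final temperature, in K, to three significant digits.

Isothermal, so P V is constant: T₂ = T₁; P₂ = P₁·(V₁/V₂) = 784.9 torr.
Reversible adiabatic, γ = 1.30: P₃ = P₂·(T₃/T₂)^(γ/(γ−1)) = 235.2 torr; V₃ = V₂·(T₂/T₃)^(1/(γ−1)) = 1.029 L.
P constant ⇒ V ∝ T: P₄ = P₃; T₄ = T₃·(V₄/V₃) = 197.9 K.

T₄ ≈ 198 K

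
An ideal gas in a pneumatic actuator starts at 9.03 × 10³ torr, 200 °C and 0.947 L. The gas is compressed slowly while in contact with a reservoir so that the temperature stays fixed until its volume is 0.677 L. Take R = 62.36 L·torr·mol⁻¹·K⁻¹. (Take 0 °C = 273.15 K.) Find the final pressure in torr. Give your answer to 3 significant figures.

Convert: T₁ = 473.1 K.
Isothermal, so P V is constant: T₂ = T₁; P₂ = P₁·(V₁/V₂) = 1.263e+04 torr.

P₂ ≈ 1.26e+04 torr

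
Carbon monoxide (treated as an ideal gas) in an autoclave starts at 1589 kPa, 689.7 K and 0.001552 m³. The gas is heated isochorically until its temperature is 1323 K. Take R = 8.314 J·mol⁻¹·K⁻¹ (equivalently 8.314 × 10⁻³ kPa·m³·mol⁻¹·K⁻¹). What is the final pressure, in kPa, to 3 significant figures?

P₂ ≈ 3.05e+03 kPa

Isochoric, so P/T is constant: V₂ = V₁; P₂ = P₁·(T₂/T₁) = 3048 kPa.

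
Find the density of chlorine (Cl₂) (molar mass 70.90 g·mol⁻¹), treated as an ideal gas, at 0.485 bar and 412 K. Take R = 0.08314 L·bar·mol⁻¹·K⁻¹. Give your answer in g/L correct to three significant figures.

ρ = PM/(RT) = (0.485 × 70.90) / (0.08314 × 412.0)

ρ ≈ 1.00 g/L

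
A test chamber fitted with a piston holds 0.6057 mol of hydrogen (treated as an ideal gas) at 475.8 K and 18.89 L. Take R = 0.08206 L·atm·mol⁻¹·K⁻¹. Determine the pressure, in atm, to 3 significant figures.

PV = nRT ⇒ P = nRT/V = (0.6057 × 0.08206 × 475.8) / 18.89

P ≈ 1.25 atm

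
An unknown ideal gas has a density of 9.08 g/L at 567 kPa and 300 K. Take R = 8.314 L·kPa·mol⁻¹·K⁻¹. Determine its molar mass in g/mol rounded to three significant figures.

ρ = PM/(RT) ⇒ M = ρRT/P = (9.08 × 8.314 × 300.0) / 567

M ≈ 39.9 g/mol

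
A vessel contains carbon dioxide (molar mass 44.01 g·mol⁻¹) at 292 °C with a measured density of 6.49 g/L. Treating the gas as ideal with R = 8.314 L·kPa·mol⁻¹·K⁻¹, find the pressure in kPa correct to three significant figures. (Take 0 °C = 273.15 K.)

ρ = PM/(RT) ⇒ P = ρRT/M = (6.49 × 8.314 × 565.1) / 44.01

P ≈ 693 kPa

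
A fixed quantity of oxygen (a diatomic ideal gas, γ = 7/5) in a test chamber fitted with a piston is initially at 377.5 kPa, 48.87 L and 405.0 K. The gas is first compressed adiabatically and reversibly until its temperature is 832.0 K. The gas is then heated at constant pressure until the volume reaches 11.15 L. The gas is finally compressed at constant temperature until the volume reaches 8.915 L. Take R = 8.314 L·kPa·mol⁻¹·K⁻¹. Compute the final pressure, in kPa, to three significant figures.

P₄ ≈ 5.87e+03 kPa

Adiabatic (γ = 7/5), T V^(γ−1) and P V^γ constant: P₂ = P₁·(T₂/T₁)^(γ/(γ−1)) = 4691 kPa; V₂ = V₁·(T₁/T₂)^(1/(γ−1)) = 8.079 L.
Isobaric, so V/T is constant: P₃ = P₂; T₃ = T₂·(V₃/V₂) = 1148 K.
T constant ⇒ Boyle's law P V = const: T₄ = T₃; P₄ = P₃·(V₃/V₄) = 5867 kPa.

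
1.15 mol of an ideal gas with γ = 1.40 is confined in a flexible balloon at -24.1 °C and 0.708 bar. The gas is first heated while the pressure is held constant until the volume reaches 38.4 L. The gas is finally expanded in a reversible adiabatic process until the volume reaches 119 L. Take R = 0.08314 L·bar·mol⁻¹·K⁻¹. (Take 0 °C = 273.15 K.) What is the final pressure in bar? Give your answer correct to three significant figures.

P₃ ≈ 0.145 bar

Convert: T₁ = 249.0 K.
From PV = nRT: V₁ = nRT₁/P₁ = 33.63 L.
P constant ⇒ V ∝ T: P₂ = P₁; T₂ = T₁·(V₂/V₁) = 284.4 K.
Adiabatic (γ = 1.40), T V^(γ−1) and P V^γ constant: T₃ = T₂·(V₂/V₃)^(γ−1) = 180.9 K; P₃ = P₂·(V₂/V₃)^γ = 0.1453 bar.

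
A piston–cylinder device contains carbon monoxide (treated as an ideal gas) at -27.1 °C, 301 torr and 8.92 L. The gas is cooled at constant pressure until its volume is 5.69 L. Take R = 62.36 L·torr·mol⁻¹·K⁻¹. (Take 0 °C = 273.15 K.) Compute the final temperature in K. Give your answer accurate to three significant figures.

T₂ ≈ 157 K

Convert: T₁ = 246.0 K.
Isobaric, so V/T is constant: P₂ = P₁; T₂ = T₁·(V₂/V₁) = 157.0 K.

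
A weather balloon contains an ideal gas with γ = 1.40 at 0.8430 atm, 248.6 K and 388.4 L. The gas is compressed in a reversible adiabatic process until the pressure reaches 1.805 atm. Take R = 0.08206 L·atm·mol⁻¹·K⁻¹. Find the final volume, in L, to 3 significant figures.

Adiabatic (γ = 1.40), T V^(γ−1) and P V^γ constant: T₂ = T₁·(P₂/P₁)^((γ−1)/γ) = 309.0 K; V₂ = V₁·(P₁/P₂)^(1/γ) = 225.5 L.

V₂ ≈ 225 L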